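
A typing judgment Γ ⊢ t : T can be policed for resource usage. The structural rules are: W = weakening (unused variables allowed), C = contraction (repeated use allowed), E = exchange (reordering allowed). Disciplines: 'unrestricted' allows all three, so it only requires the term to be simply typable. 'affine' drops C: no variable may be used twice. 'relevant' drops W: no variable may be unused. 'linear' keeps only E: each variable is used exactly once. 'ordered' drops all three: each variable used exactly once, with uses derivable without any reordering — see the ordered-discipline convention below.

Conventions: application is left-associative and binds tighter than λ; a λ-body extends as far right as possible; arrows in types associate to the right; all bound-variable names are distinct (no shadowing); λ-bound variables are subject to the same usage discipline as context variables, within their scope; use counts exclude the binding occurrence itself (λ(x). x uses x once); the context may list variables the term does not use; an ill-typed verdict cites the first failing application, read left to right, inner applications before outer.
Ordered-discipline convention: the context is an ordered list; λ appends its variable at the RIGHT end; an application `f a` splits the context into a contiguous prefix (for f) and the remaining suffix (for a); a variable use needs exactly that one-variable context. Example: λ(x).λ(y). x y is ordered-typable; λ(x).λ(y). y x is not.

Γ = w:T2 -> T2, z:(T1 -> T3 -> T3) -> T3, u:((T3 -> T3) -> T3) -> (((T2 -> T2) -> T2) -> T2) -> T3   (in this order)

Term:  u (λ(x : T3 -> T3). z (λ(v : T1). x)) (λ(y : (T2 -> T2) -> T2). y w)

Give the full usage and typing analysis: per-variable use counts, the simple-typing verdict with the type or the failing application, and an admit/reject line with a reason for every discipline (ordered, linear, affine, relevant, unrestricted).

variable uses: w: 1, z: 1, u: 1, x [bound]: 1, v [bound]: 0, y [bound]: 1
use order (left to right): u, z, x, y, w
typing: ✓ — T3
ordered: ✗ — unused: v — weakening required
linear: ✗ — unused: v — weakening required
affine: ✓ — none of w, z, u, x, v, y used more than once
relevant: ✗ — unused: v — weakening required
unrestricted: ✓ — simply typable at T3; W, C, E all held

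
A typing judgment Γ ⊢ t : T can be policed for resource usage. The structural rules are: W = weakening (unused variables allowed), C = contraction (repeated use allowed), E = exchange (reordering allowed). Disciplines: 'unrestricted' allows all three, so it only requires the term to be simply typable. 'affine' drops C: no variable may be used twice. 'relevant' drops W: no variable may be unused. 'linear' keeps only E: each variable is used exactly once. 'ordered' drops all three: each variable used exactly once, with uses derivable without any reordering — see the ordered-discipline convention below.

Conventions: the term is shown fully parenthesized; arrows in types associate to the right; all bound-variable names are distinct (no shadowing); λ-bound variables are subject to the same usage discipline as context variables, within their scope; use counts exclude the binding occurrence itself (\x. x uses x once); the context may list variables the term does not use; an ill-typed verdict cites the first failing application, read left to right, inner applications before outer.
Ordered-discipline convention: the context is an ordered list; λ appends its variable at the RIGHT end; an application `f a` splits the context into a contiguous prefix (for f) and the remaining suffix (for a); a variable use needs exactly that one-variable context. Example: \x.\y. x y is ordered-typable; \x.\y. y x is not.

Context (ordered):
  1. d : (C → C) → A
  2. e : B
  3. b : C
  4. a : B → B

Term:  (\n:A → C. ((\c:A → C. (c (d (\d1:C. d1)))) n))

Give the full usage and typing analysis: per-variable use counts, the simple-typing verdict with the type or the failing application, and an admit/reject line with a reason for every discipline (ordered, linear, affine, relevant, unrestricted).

usage: d=1; e=0; b=0; a=0; n (bound)=1; c (bound)=1; d1 (bound)=1
left-to-right use order: c, d, d1, n
typing: the term checks, with type (A → C) → C
ordered: ✗, e, b, a never used (weakening)
linear: ✗, e, b, a never used (weakening)
affine: ✓, d, e, b, a, n, c, d1: no repeats, contraction unneeded
relevant: ✗, e, b, a never used (weakening)
unrestricted: ✓, type-checks ((A → C) → C) and nothing is barred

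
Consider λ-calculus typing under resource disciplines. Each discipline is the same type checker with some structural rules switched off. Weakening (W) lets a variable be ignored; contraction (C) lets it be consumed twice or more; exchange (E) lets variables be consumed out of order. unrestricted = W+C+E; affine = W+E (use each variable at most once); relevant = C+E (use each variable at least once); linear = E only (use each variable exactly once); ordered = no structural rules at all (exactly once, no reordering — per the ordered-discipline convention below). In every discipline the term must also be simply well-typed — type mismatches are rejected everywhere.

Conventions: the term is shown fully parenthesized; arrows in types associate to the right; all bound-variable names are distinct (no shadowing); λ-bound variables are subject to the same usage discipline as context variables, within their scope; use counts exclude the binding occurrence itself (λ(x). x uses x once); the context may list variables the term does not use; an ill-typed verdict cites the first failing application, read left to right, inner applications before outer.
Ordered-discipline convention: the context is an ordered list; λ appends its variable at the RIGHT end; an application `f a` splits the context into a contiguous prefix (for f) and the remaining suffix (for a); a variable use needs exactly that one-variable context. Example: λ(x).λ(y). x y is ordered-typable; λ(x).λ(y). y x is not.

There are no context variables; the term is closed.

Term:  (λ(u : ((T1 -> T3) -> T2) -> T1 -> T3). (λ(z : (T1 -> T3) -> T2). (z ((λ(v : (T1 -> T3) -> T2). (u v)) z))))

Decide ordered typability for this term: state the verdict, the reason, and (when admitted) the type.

no — z ×2 used more than once (contraction)
variable uses: u [bound]: 1, z [bound]: 2, v [bound]: 1
left-to-right use order: z, u, v, z
typing: the term checks, with type (((T1 -> T3) -> T2) -> T1 -> T3) -> ((T1 -> T3) -> T2) -> T2
across the five disciplines: ordered ✗ · linear ✗ · affine ✗ · relevant ✓ · unrestricted ✓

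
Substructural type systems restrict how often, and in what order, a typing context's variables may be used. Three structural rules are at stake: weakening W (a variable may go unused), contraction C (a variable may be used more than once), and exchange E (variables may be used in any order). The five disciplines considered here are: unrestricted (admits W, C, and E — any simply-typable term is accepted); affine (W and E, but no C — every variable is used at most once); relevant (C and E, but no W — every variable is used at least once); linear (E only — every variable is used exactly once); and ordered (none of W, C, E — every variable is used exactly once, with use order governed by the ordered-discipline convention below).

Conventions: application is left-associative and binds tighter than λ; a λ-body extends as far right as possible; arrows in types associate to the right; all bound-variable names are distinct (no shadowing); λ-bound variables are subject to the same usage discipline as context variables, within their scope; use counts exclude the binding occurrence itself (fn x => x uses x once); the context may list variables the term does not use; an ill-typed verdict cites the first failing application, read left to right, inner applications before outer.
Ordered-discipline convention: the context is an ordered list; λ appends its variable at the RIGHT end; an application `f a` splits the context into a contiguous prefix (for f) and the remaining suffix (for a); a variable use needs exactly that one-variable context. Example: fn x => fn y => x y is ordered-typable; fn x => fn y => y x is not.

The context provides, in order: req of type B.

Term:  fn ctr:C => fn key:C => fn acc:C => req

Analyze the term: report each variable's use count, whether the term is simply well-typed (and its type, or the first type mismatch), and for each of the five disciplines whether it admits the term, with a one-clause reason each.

variable uses: req: 1; ctr [bound]: 0; key [bound]: 0; acc [bound]: 0
left-to-right use order: req
typing: well-typed — term : C -> C -> C -> B
ordered: ✗, unused: ctr, key, acc — weakening required
linear: ✗, unused: ctr, key, acc — weakening required
affine: ✓, at most one use each (req, ctr, key, acc)
relevant: ✗, unused: ctr, key, acc — weakening required
unrestricted: ✓, well-typed at C -> C -> C -> B; no restrictions here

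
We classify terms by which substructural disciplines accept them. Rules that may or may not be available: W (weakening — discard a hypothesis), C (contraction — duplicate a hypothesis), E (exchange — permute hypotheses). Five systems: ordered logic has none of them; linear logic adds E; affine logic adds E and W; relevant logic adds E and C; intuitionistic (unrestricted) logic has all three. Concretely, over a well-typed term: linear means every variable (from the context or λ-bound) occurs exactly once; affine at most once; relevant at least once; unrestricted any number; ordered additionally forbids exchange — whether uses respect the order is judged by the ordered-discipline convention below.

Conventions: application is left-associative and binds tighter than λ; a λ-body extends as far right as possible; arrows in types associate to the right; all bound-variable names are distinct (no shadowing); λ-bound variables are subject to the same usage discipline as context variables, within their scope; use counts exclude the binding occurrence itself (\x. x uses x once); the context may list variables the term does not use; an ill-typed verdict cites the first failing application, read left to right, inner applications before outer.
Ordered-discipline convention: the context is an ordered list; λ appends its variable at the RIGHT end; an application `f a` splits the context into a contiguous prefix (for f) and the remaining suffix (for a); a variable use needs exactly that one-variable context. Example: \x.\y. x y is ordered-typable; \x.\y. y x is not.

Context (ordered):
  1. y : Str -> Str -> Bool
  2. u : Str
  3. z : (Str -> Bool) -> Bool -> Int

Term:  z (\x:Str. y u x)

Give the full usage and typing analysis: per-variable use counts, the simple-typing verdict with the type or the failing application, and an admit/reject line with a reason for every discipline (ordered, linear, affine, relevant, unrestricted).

variable uses: y ×1, u ×1, z ×1, x [bound] ×1
use order (left to right): z, y, u, x
typing: the term checks, with type Bool -> Int
ordered: ✗, no contiguous prefix/suffix split fits z, y, u, x
linear: ✓, each of y, u, z, x used exactly once
affine: ✓, y, u, z, x: no repeats, contraction unneeded
relevant: ✓, y, u, z, x: all used, weakening unneeded
unrestricted: ✓, simply typable at Bool -> Int; W, C, E all held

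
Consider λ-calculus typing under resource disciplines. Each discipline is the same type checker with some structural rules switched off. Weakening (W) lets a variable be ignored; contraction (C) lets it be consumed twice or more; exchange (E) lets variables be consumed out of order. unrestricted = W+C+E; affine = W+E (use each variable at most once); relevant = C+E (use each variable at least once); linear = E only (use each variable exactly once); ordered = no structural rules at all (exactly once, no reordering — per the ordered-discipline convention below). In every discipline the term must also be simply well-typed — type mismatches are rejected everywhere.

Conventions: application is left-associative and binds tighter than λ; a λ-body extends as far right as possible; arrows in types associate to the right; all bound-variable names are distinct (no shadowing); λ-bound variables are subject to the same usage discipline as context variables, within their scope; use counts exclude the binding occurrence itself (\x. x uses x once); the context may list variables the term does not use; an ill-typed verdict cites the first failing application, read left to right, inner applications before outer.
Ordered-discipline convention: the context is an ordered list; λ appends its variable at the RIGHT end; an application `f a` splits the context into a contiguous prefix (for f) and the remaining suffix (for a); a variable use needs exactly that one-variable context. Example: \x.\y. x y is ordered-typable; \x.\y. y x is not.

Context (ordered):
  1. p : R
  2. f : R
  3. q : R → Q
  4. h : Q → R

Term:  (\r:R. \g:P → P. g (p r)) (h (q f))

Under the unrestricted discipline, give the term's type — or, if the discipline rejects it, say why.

not well-typed under unrestricted — fails simple typing
use counts: p: 1×, f: 1×, q: 1×, h: 1×, r (λ-bound): 1×, g (λ-bound): 1×
order of uses: g, p, r, h, q, f
typing: ill-typed: non-arrow in function slot: R
summary: ordered ✗ | linear ✗ | affine ✗ | relevant ✗ | unrestricted ✗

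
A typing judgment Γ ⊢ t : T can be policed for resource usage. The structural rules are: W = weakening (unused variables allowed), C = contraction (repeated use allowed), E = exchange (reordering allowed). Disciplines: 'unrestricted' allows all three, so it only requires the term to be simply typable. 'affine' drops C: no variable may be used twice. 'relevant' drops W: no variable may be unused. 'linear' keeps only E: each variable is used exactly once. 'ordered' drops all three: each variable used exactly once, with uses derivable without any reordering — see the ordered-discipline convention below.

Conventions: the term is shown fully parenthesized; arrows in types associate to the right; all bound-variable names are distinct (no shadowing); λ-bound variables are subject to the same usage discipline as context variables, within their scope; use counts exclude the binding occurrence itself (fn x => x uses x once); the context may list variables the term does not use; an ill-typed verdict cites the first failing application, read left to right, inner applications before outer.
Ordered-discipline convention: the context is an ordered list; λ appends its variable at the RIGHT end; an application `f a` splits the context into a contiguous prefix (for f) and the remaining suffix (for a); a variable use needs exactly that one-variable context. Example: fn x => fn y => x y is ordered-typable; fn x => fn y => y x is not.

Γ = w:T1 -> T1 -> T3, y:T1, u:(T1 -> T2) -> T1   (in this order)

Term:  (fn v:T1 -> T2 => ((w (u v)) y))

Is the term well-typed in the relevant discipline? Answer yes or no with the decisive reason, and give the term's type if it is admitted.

yes — every one of w, y, u, v appears; term : (T1 -> T2) -> T3
counts: w=1; y=1; u=1; v (λ-bound)=1
use order (left to right): w, u, v, y
typing: ✓ — (T1 -> T2) -> T3
all disciplines: ordered ✗; linear ✓; affine ✓; relevant ✓; unrestricted ✓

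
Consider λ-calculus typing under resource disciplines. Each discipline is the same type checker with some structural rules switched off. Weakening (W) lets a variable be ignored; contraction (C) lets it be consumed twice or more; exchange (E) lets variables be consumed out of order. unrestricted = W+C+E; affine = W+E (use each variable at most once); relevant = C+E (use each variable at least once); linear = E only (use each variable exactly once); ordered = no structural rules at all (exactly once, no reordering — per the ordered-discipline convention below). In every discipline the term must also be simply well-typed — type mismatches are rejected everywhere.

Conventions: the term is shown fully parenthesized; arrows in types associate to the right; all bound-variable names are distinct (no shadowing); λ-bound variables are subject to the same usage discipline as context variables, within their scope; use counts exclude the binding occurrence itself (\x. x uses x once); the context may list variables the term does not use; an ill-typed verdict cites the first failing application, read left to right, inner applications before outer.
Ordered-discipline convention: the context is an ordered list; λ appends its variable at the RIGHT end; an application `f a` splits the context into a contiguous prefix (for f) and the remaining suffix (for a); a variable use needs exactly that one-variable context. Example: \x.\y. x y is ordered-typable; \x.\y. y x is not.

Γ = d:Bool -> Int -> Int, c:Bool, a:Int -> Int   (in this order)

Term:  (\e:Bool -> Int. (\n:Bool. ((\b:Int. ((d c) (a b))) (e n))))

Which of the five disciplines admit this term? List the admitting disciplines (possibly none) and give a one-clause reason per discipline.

accepted by: ordered, linear, affine, relevant, unrestricted
use counts: d=1; c=1; a=1; e [bound]=1; n [bound]=1; b [bound]=1
uses in reading order: d, c, a, b, e, n
typing: well-typed at (Bool -> Int) -> Bool -> Int
ordered ✓ (single-use (d, c, a, e, n, b), ordered derivation ok)
linear ✓ (each of d, c, a, e, n, b used exactly once)
affine ✓ (none of d, c, a, e, n, b used more than once)
relevant ✓ (d, c, a, e, n, b: all used, weakening unneeded)
unrestricted ✓ (well-typed at (Bool -> Int) -> Bool -> Int; no restrictions here)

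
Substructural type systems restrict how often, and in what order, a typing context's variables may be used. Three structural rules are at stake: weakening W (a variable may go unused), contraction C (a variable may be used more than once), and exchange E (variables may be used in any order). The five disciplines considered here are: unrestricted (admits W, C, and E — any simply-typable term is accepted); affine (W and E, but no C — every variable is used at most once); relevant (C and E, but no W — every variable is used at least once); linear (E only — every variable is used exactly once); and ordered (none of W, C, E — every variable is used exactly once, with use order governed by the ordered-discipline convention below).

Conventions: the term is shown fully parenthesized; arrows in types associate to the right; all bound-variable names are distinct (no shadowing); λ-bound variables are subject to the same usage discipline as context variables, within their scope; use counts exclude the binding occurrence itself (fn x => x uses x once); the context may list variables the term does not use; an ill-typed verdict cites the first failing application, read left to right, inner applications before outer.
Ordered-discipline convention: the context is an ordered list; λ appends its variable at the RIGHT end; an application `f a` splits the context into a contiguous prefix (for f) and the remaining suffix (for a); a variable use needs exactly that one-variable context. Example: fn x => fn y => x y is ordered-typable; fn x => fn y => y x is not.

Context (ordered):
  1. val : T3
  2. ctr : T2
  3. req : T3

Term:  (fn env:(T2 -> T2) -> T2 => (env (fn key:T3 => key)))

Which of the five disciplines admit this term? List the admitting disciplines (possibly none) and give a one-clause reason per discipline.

admitted by: none
counts: val: 0×; ctr: 0×; req: 0×; env (bound): 1×; key (bound): 1×
uses in reading order: env, key
typing: ill-typed: an argument T3 -> T3 mismatches the expected T2 -> T2
ordered ✗ (the type mismatch rejects it)
linear ✗ (not simply typable)
affine ✗ (fails simple typing)
relevant ✗ (a type mismatch blocks all five)
unrestricted ✗ (the type mismatch rejects it)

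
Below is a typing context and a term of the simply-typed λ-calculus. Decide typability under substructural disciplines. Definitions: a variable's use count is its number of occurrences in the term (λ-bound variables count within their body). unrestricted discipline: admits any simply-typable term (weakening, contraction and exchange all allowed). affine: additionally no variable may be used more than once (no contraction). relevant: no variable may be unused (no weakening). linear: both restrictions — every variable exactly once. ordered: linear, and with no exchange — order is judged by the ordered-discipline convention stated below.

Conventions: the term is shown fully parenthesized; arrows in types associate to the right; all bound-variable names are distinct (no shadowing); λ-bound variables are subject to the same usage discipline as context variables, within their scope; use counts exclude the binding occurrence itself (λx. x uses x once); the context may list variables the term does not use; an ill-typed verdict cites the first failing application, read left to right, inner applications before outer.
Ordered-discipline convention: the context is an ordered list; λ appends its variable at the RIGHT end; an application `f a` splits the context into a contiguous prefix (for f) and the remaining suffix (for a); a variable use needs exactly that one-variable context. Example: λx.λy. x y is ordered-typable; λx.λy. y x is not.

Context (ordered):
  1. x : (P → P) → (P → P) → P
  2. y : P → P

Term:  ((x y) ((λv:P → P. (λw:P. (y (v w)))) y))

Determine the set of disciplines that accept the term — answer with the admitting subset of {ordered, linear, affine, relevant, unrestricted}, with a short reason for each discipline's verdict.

admitting disciplines: relevant, unrestricted
use counts: x: 1; y: 3; v (bound): 1; w (bound): 1
use order (left to right): x, y, y, v, w, y
typing: well-typed at P
ordered ✗ (needs contraction — y ×3)
linear ✗ (needs contraction — y ×3)
affine ✗ (needs contraction — y ×3)
relevant ✓ (none of x, y, v, w goes unused)
unrestricted ✓ (type-checks (P) and nothing is barred)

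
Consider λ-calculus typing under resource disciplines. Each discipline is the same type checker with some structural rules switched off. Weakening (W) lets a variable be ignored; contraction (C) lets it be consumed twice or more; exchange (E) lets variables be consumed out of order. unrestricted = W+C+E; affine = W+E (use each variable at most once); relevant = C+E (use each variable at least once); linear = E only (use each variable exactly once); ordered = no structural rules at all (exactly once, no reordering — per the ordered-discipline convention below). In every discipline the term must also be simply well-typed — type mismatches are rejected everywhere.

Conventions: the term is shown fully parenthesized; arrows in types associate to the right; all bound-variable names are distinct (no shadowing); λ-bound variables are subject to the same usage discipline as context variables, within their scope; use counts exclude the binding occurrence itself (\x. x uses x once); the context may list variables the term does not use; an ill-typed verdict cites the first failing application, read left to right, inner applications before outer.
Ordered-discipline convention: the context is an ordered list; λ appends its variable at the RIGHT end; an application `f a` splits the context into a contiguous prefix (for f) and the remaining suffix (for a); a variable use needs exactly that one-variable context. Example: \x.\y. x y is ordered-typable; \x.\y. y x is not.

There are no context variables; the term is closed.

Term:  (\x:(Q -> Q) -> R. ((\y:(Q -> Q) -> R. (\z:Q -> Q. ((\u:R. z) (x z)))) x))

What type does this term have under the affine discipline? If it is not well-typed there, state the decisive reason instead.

not well-typed under affine — uses contraction: x ×2, z ×2
counts: x (bound)=2; y (bound)=0; z (bound)=2; u (bound)=0
left-to-right use order: z, x, z, x
typing: the term checks, with type ((Q -> Q) -> R) -> (Q -> Q) -> Q -> Q
summary: ordered ✗ | linear ✗ | affine ✗ | relevant ✗ | unrestricted ✓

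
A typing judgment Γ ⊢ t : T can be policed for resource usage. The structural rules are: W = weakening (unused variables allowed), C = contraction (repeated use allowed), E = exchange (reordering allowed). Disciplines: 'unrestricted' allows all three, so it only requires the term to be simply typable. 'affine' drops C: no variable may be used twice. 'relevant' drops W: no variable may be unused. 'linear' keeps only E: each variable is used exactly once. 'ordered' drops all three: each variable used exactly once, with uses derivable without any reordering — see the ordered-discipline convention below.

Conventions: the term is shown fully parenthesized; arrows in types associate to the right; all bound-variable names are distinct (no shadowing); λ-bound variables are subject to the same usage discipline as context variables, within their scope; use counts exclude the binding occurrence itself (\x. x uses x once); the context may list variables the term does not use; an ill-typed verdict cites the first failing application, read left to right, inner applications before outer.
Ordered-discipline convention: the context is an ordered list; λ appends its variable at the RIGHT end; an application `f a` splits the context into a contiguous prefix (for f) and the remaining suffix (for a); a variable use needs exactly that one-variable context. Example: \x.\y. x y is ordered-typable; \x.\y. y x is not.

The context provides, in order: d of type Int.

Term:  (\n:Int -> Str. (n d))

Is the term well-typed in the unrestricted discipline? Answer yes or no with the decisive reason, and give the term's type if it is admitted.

yes — typability at (Int -> Str) -> Str is all that's needed; term : (Int -> Str) -> Str
counts: d: 1, n (bound): 1
uses in reading order: n, d
typing: ✓ — (Int -> Str) -> Str
per-discipline verdicts: ordered ✗ · linear ✓ · affine ✓ · relevant ✓ · unrestricted ✓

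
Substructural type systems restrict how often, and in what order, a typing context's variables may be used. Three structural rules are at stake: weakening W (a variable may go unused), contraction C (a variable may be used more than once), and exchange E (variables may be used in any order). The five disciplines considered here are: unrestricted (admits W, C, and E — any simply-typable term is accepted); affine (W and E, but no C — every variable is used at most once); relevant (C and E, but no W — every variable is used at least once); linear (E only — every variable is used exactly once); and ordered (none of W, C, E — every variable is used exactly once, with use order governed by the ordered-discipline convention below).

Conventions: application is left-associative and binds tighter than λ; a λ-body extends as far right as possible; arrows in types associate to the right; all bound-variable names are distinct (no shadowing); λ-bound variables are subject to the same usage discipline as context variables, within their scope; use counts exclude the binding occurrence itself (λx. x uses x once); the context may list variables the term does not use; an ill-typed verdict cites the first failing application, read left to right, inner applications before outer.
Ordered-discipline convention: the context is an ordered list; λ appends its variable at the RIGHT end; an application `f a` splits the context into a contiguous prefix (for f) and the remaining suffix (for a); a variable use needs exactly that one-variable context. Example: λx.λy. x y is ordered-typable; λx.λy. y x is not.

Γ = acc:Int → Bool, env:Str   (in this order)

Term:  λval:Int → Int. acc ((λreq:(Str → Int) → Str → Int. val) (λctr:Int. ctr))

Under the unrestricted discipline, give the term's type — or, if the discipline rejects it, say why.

not well-typed under unrestricted — a type mismatch blocks all five
use counts: acc: 1×, env: 0×, val (λ-bound): 1×, req (λ-bound): 0×, ctr (λ-bound): 1×
uses in reading order: acc, val, ctr
typing: ill-typed: argument of type Int → Int where (Str → Int) → Str → Int is required
across the five disciplines: ordered ✗, linear ✗, affine ✗, relevant ✗, unrestricted ✗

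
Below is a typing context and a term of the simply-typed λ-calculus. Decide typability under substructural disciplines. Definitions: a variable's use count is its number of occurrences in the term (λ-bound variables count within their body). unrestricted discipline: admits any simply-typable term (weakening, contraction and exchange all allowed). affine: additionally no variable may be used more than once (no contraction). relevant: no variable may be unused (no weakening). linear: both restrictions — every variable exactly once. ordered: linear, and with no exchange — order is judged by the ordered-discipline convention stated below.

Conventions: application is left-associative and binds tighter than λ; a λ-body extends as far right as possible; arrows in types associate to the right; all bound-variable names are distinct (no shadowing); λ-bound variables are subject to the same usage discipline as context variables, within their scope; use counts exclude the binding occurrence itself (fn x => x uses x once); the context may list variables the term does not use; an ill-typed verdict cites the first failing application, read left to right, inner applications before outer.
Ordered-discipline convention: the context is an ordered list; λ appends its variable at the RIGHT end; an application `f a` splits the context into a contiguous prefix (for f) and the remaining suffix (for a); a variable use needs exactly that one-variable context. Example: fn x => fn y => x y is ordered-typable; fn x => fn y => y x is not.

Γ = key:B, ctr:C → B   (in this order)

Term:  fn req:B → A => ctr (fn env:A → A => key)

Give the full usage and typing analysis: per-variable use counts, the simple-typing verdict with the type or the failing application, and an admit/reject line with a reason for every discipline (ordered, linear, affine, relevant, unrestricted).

variable uses: key ×1, ctr ×1, req (λ-bound) ×0, env (λ-bound) ×0
uses in reading order: ctr, key
typing: ill-typed: an argument (A → A) → B mismatches the expected C
ordered ✗ (not simply typable)
linear ✗ (fails simple typing)
affine ✗ (a type mismatch blocks all five)
relevant ✗ (the type mismatch rejects it)
unrestricted ✗ (not simply typable)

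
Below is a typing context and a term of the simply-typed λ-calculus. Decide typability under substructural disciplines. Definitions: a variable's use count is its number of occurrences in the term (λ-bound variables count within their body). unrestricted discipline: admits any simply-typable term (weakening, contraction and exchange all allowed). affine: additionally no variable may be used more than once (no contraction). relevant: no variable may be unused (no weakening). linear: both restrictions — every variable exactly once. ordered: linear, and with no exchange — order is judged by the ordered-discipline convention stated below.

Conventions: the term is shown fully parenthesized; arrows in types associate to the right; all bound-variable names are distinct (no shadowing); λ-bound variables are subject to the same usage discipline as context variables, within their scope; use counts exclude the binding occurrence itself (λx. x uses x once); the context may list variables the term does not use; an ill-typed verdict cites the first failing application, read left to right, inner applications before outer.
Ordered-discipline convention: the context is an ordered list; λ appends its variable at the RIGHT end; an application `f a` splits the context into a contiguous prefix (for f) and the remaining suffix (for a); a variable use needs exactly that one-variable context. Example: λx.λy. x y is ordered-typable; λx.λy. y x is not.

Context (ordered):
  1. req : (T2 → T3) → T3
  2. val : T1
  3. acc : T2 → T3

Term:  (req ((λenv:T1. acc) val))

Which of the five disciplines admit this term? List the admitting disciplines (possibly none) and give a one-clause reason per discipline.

admitting disciplines: affine, unrestricted
use counts: req: 1, val: 1, acc: 1, env [bound]: 0
order of uses: req, acc, val
typing: well-typed — term : T3
ordered: ✗ — needs weakening: env unused
linear: ✗ — needs weakening: env unused
affine: ✓ — none of req, val, acc, env used more than once
relevant: ✗ — needs weakening: env unused
unrestricted: ✓ — type-checks (T3) and nothing is barred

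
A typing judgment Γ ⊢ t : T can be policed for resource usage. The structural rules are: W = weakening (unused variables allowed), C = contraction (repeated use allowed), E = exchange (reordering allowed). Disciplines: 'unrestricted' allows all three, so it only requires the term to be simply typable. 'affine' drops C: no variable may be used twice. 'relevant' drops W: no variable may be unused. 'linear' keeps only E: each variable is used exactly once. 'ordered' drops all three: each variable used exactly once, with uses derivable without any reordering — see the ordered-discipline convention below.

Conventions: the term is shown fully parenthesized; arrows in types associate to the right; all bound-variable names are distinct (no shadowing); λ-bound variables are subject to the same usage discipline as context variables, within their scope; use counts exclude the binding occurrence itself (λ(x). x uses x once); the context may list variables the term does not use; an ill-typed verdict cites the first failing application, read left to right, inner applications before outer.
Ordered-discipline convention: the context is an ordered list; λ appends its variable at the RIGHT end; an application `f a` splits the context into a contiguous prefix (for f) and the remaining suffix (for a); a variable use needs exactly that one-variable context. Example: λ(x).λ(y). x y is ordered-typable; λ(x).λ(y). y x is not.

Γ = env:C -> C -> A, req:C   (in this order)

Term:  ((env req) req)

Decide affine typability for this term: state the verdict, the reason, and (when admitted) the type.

no — req ×2 used more than once (contraction)
variable uses: env: 1×; req: 2×
uses in reading order: env, req, req
typing: well-typed at A
summary: ordered ✗; linear ✗; affine ✗; relevant ✓; unrestricted ✓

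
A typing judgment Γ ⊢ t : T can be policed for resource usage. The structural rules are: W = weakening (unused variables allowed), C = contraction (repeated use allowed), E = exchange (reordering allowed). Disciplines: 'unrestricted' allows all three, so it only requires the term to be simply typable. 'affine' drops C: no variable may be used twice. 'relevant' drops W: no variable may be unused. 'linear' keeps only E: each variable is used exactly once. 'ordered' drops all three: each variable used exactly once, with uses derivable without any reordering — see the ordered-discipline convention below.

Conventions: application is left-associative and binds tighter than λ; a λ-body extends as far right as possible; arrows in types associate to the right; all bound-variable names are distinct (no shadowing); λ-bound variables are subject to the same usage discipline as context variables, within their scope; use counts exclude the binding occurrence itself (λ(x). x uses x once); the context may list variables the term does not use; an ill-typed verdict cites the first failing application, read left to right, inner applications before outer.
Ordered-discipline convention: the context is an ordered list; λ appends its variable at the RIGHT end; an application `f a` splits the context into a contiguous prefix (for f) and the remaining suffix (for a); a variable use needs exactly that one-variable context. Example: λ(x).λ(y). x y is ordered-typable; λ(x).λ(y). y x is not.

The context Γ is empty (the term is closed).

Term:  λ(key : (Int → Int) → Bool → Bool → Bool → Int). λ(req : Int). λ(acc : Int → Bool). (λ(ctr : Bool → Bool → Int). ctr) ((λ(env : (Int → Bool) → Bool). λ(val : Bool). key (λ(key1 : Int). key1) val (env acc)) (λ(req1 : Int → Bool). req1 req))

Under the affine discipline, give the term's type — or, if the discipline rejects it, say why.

term : ((Int → Int) → Bool → Bool → Bool → Int) → Int → (Int → Bool) → Bool → Bool → Int
usage: key [bound] ×1; req [bound] ×1; acc [bound] ×1; ctr [bound] ×1; env [bound] ×1; val [bound] ×1; key1 [bound] ×1; req1 [bound] ×1
left-to-right use order: ctr, key, key1, val, env, acc, req1, req
typing: ✓ — ((Int → Int) → Bool → Bool → Bool → Int) → Int → (Int → Bool) → Bool → Bool → Int
per-discipline verdicts: ordered ✗ · linear ✓ · affine ✓ · relevant ✓ · unrestricted ✓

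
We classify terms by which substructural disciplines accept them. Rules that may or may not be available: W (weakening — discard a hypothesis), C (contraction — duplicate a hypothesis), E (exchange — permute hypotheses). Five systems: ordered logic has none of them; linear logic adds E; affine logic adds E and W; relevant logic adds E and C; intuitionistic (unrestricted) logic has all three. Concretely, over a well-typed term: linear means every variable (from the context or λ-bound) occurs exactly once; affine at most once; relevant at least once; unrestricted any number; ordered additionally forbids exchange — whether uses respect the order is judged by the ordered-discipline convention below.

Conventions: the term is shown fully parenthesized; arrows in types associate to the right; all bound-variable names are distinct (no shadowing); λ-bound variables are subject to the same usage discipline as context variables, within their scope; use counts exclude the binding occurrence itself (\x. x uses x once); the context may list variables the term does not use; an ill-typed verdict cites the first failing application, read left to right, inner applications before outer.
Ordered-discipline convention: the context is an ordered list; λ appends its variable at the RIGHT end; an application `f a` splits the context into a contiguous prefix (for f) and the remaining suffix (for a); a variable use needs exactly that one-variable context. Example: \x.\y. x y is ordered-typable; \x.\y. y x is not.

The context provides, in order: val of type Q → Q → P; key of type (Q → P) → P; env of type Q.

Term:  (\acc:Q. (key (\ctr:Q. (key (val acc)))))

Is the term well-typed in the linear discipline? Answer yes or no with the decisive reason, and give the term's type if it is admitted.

no — key ×2 used more than once (contraction); env, ctr never used (weakening)
counts: val ×1, key ×2, env ×0, acc (λ-bound) ×1, ctr (λ-bound) ×0
left-to-right use order: key, key, val, acc
typing: well-typed at Q → P
all disciplines: ordered ✗, linear ✗, affine ✗, relevant ✗, unrestricted ✓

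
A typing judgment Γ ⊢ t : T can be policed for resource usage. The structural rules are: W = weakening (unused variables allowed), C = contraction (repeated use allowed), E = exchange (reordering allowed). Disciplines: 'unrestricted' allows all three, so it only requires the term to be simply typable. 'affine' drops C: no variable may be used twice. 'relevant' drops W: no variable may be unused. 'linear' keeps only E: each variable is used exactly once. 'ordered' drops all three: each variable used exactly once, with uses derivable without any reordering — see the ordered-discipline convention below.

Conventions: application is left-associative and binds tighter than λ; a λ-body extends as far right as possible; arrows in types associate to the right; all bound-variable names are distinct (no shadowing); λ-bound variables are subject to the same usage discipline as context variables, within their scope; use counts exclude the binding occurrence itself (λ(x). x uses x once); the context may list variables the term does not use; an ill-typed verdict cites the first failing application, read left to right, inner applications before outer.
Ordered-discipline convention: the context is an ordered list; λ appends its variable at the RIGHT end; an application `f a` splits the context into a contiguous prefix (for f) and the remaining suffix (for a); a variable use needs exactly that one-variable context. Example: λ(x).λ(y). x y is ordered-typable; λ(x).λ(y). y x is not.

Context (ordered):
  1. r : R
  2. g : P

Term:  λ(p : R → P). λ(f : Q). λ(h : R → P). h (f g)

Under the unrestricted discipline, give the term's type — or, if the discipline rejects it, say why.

not well-typed under unrestricted — a type mismatch blocks all five
usage: r: 0×; g: 1×; p (λ-bound): 0×; f (λ-bound): 1×; h (λ-bound): 1×
uses in reading order: h, f, g
typing: ill-typed: can't apply a value of type Q
per-discipline verdicts: ordered ✗ · linear ✗ · affine ✗ · relevant ✗ · unrestricted ✗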